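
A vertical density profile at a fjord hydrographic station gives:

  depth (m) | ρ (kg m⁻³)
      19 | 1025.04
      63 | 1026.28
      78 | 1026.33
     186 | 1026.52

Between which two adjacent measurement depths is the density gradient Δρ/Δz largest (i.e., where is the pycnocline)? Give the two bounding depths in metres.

Compute the density gradient over each adjacent pair:
  19–63 m: Δρ/Δz = 1.24/44 = 0.028 kg m⁻⁴
  63–78 m: Δρ/Δz = 0.05/15 = 3.3 × 10⁻³ kg m⁻⁴
  78–186 m: Δρ/Δz = 0.19/108 = 1.8 × 10⁻³ kg m⁻⁴
The largest gradient is in the 19–63 m interval — the pycnocline.

19–63 m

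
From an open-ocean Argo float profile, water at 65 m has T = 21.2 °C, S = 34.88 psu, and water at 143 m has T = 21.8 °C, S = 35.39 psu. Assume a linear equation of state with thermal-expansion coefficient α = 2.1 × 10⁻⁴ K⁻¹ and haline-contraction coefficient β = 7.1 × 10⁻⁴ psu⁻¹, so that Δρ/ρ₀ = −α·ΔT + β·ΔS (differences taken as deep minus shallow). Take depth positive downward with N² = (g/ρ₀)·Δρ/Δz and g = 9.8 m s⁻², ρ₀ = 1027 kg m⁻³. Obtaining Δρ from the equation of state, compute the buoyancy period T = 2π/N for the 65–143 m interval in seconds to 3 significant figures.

1.15 × 10³ s

ΔT = +0.6 K, ΔS = +0.51 psu (deep − shallow).
Δρ/ρ₀ = −αΔT + βΔS = -1.26 × 10⁻⁴ + 3.621 × 10⁻⁴ = 2.361 × 10⁻⁴, so Δρ ≈ 0.2425 kg m⁻³.
N² = (g/ρ₀)·Δρ/Δz = g·(Δρ/ρ₀)/Δz = 9.8 × 2.361 × 10⁻⁴ / 78 = 2.9664 × 10⁻⁵ s⁻².
N = √(2.9664 × 10⁻⁵) = 5.4465 × 10⁻³ rad s⁻¹ → T = 2π/N = 1.1536 × 10³ s ≈ 1.15 × 10³ s.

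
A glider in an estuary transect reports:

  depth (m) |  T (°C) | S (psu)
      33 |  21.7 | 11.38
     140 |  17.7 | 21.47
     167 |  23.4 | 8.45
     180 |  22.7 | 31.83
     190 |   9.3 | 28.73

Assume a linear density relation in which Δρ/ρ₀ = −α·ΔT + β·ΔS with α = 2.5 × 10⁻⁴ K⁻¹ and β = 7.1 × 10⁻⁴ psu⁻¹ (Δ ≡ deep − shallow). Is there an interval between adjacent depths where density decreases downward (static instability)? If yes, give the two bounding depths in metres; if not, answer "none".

Evaluate Δρ/ρ₀ = −αΔT + βΔS across each adjacent pair:
  33–140 m: −αΔT+βΔS = −(2.5 × 10⁻⁴)(-4.0)+(7.1 × 10⁻⁴)(+10.09) = 8.2 × 10⁻³ → stable
  140–167 m: −αΔT+βΔS = −(2.5 × 10⁻⁴)(+5.7)+(7.1 × 10⁻⁴)(-13.02) = -0.011 → UNSTABLE
  167–180 m: −αΔT+βΔS = −(2.5 × 10⁻⁴)(-0.7)+(7.1 × 10⁻⁴)(+23.38) = 0.017 → stable
  180–190 m: −αΔT+βΔS = −(2.5 × 10⁻⁴)(-13.4)+(7.1 × 10⁻⁴)(-3.10) = 1.1 × 10⁻³ → stable
The 140–167 m interval has Δρ < 0: lighter water underlies denser water.

140–167 m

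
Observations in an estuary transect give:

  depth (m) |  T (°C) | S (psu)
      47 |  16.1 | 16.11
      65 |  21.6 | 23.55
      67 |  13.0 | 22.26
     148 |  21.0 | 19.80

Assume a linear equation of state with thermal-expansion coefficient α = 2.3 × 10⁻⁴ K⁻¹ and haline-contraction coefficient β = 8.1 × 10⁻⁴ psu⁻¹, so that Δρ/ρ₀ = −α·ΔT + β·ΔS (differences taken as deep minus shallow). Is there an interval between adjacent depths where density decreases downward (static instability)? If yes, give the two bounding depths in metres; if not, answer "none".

Evaluate Δρ/ρ₀ = −αΔT + βΔS across each adjacent pair:
  47–65 m: −αΔT+βΔS = −(2.3 × 10⁻⁴)(+5.5)+(8.1 × 10⁻⁴)(+7.44) = 4.8 × 10⁻³ → stable
  65–67 m: −αΔT+βΔS = −(2.3 × 10⁻⁴)(-8.6)+(8.1 × 10⁻⁴)(-1.29) = 9.3 × 10⁻⁴ → stable
  67–148 m: −αΔT+βΔS = −(2.3 × 10⁻⁴)(+8.0)+(8.1 × 10⁻⁴)(-2.46) = -3.8 × 10⁻³ → UNSTABLE
The 67–148 m interval has Δρ < 0: lighter water underlies denser water.

67–148 m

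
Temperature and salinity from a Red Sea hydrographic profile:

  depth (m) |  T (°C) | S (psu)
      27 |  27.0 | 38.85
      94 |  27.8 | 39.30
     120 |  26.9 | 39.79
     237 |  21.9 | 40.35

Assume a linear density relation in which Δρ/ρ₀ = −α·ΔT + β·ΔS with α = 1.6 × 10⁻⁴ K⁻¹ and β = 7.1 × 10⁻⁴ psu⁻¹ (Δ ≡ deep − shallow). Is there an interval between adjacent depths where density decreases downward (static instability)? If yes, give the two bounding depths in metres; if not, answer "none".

Evaluate Δρ/ρ₀ = −αΔT + βΔS across each adjacent pair:
  27–94 m: −αΔT+βΔS = −(1.6 × 10⁻⁴)(+0.8)+(7.1 × 10⁻⁴)(+0.45) = 1.9 × 10⁻⁴ → stable
  94–120 m: −αΔT+βΔS = −(1.6 × 10⁻⁴)(-0.9)+(7.1 × 10⁻⁴)(+0.49) = 4.9 × 10⁻⁴ → stable
  120–237 m: −αΔT+βΔS = −(1.6 × 10⁻⁴)(-5.0)+(7.1 × 10⁻⁴)(+0.56) = 1.2 × 10⁻³ → stable
Every interval has Δρ > 0: the column is stably stratified throughout.

none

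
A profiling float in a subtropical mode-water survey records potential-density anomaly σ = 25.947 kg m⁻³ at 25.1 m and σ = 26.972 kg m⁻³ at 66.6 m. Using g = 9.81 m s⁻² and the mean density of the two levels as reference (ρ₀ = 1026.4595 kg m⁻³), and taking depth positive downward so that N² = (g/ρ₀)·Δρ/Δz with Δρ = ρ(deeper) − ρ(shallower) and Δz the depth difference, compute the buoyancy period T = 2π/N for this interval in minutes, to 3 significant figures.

Δρ = 1026.972 − 1025.947 = 1.025 kg m⁻³ over Δz = 66.6 − 25.1 = 41.5 m.
N² = (9.81/1026.4595) × (1.025/41.5) = 2.3605 × 10⁻⁴ s⁻².
N = √(2.3605 × 10⁻⁴) = 0.015364 rad s⁻¹, so T = 2π/N = 408.96 s = 6.8160 min ≈ 6.82 min.

6.82 min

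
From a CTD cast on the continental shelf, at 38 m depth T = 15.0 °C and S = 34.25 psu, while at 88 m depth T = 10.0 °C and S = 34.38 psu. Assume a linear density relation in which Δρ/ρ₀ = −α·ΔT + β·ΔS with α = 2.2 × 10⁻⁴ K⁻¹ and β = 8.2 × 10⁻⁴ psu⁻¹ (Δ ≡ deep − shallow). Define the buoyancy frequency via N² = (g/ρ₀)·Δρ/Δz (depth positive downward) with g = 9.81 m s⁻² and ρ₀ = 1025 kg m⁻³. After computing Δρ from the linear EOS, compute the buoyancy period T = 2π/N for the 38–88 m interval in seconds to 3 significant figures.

408 s

ΔT = -5.0 K, ΔS = +0.13 psu (deep − shallow).
Δρ/ρ₀ = −αΔT + βΔS = 1.10 × 10⁻³ + 1.066 × 10⁻⁴ = 1.2066 × 10⁻³, so Δρ ≈ 1.237 kg m⁻³.
N² = (g/ρ₀)·Δρ/Δz = g·(Δρ/ρ₀)/Δz = 9.81 × 1.2066 × 10⁻³ / 50 = 2.3673 × 10⁻⁴ s⁻².
N = √(2.3673 × 10⁻⁴) = 0.015386 rad s⁻¹ → T = 2π/N = 408.37 s ≈ 408 s.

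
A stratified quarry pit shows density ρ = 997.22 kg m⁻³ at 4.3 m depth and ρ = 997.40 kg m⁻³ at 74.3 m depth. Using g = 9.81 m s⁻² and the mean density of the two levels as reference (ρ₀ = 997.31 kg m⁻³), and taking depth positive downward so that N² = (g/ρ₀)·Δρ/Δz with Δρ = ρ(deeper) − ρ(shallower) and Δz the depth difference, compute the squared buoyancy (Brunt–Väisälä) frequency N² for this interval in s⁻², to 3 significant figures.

Δρ = 997.40 − 997.22 = 0.18 kg m⁻³ over Δz = 74.3 − 4.3 = 70 m.
N² = (9.81/997.31) × (0.18/70) = 2.5294 × 10⁻⁵ s⁻² ≈ 2.53 × 10⁻⁵ s⁻².

2.53 × 10⁻⁵ s⁻²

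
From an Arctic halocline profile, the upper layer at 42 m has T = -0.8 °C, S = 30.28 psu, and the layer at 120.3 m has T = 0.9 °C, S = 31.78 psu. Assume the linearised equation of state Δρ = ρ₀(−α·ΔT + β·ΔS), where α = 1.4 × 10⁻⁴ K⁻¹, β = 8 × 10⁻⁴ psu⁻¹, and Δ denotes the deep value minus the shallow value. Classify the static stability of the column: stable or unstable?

stable

ΔT = 0.9 − -0.8 = +1.7 K and ΔS = 31.78 − 30.28 = +1.50 psu (deep − shallow).
−αΔT = -2.38 × 10⁻⁴; βΔS = 1.20 × 10⁻³; sum Δρ/ρ₀ = 9.62 × 10⁻⁴.
Δρ/ρ₀ > 0, so Δρ > 0: deeper water is denser → statically stable.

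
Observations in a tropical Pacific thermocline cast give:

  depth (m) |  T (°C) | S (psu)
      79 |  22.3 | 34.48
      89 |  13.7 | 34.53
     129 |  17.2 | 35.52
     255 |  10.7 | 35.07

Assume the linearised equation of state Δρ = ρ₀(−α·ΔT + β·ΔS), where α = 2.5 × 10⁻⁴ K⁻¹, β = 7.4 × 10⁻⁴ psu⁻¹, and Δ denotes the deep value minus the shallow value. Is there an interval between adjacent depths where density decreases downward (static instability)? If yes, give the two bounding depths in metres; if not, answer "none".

Evaluate Δρ/ρ₀ = −αΔT + βΔS across each adjacent pair:
  79–89 m: −αΔT+βΔS = −(2.5 × 10⁻⁴)(-8.6)+(7.4 × 10⁻⁴)(+0.05) = 2.2 × 10⁻³ → stable
  89–129 m: −αΔT+βΔS = −(2.5 × 10⁻⁴)(+3.5)+(7.4 × 10⁻⁴)(+0.99) = -1.4 × 10⁻⁴ → UNSTABLE
  129–255 m: −αΔT+βΔS = −(2.5 × 10⁻⁴)(-6.5)+(7.4 × 10⁻⁴)(-0.45) = 1.3 × 10⁻³ → stable
The 89–129 m interval has Δρ < 0: lighter water underlies denser water.

89–129 m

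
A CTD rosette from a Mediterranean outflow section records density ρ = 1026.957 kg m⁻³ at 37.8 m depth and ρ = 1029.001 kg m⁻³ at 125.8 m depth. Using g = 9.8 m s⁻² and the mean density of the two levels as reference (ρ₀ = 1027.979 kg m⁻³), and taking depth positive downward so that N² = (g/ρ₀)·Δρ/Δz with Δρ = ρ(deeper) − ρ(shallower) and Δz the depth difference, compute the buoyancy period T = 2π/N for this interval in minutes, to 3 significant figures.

7.04 min

Δρ = 1029.001 − 1026.957 = 2.044 kg m⁻³ over Δz = 125.8 − 37.8 = 88 m.
N² = (9.8/1027.979) × (2.044/88) = 2.2143 × 10⁻⁴ s⁻².
N = √(2.2143 × 10⁻⁴) = 0.014881 rad s⁻¹, so T = 2π/N = 422.23 s = 7.0372 min ≈ 7.04 min.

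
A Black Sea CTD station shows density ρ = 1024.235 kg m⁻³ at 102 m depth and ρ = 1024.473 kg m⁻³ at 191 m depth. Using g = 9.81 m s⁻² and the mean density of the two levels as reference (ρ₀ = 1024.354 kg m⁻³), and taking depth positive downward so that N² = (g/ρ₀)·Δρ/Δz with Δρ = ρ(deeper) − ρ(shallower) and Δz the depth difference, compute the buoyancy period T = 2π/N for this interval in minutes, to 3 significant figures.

20.7 min

Δρ = 1024.473 − 1024.235 = 0.238 kg m⁻³ over Δz = 191 − 102 = 89 m.
N² = (9.81/1024.354) × (0.238/89) = 2.5610 × 10⁻⁵ s⁻².
N = √(2.5610 × 10⁻⁵) = 5.0606 × 10⁻³ rad s⁻¹, so T = 2π/N = 1.2416 × 10³ s = 20.693 min ≈ 20.7 min.
Since Δρ > 0 the layer is stably stratified.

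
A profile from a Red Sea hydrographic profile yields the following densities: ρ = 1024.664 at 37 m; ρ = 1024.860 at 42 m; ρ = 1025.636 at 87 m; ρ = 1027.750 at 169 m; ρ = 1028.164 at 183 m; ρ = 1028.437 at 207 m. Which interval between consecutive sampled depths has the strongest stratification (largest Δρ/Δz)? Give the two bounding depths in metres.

37–42 m

Compute the density gradient over each adjacent pair:
  37–42 m: Δρ/Δz = 0.196/5 = 0.039 kg m⁻⁴
  42–87 m: Δρ/Δz = 0.776/45 = 0.017 kg m⁻⁴
  87–169 m: Δρ/Δz = 2.114/82 = 0.026 kg m⁻⁴
  169–183 m: Δρ/Δz = 0.414/14 = 0.030 kg m⁻⁴
  183–207 m: Δρ/Δz = 0.273/24 = 0.011 kg m⁻⁴
The largest gradient is in the 37–42 m interval — the pycnocline.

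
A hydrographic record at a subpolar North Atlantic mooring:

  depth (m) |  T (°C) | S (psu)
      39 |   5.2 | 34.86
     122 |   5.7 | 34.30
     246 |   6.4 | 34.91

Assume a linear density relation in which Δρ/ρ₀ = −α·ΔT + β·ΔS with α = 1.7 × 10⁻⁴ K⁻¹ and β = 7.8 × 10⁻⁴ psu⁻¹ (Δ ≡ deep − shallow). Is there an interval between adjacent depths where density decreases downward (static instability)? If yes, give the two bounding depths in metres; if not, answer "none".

39–122 m

Evaluate Δρ/ρ₀ = −αΔT + βΔS across each adjacent pair:
  39–122 m: −αΔT+βΔS = −(1.7 × 10⁻⁴)(+0.5)+(7.8 × 10⁻⁴)(-0.56) = -5.2 × 10⁻⁴ → UNSTABLE
  122–246 m: −αΔT+βΔS = −(1.7 × 10⁻⁴)(+0.7)+(7.8 × 10⁻⁴)(+0.61) = 3.6 × 10⁻⁴ → stable
The 39–122 m interval has Δρ < 0: lighter water underlies denser water.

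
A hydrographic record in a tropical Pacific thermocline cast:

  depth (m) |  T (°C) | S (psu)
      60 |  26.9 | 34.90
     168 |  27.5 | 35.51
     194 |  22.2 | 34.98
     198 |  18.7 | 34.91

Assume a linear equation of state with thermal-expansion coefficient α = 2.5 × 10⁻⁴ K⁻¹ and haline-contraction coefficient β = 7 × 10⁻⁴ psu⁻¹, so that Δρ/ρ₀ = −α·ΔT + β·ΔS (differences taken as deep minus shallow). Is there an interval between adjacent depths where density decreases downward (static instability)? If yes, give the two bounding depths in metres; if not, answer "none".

Evaluate Δρ/ρ₀ = −αΔT + βΔS across each adjacent pair:
  60–168 m: −αΔT+βΔS = −(2.5 × 10⁻⁴)(+0.6)+(7 × 10⁻⁴)(+0.61) = 2.8 × 10⁻⁴ → stable
  168–194 m: −αΔT+βΔS = −(2.5 × 10⁻⁴)(-5.3)+(7 × 10⁻⁴)(-0.53) = 9.5 × 10⁻⁴ → stable
  194–198 m: −αΔT+βΔS = −(2.5 × 10⁻⁴)(-3.5)+(7 × 10⁻⁴)(-0.07) = 8.3 × 10⁻⁴ → stable
Every interval has Δρ > 0: the column is stably stratified throughout.

none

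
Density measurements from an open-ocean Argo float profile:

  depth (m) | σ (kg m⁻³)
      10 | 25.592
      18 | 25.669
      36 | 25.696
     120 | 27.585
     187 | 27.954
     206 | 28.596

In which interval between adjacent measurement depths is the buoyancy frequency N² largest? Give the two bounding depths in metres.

Compute the density gradient over each adjacent pair:
  10–18 m: Δρ/Δz = 0.077/8 = 9.6 × 10⁻³ kg m⁻⁴
  18–36 m: Δρ/Δz = 0.027/18 = 1.5 × 10⁻³ kg m⁻⁴
  36–120 m: Δρ/Δz = 1.889/84 = 0.022 kg m⁻⁴
  120–187 m: Δρ/Δz = 0.369/67 = 5.5 × 10⁻³ kg m⁻⁴
  187–206 m: Δρ/Δz = 0.642/19 = 0.034 kg m⁻⁴
The largest gradient is in the 187–206 m interval — the pycnocline.

187–206 m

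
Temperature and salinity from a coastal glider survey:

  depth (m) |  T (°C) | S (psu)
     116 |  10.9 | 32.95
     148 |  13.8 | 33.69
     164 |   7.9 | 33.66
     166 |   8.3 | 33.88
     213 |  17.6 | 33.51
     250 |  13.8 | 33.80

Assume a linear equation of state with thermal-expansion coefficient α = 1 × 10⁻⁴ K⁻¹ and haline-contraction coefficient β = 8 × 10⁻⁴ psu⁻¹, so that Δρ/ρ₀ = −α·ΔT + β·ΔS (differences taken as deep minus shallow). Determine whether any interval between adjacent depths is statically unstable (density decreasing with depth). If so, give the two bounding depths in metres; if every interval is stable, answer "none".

Evaluate Δρ/ρ₀ = −αΔT + βΔS across each adjacent pair:
  116–148 m: −αΔT+βΔS = −(1 × 10⁻⁴)(+2.9)+(8 × 10⁻⁴)(+0.74) = 3.0 × 10⁻⁴ → stable
  148–164 m: −αΔT+βΔS = −(1 × 10⁻⁴)(-5.9)+(8 × 10⁻⁴)(-0.03) = 5.7 × 10⁻⁴ → stable
  164–166 m: −αΔT+βΔS = −(1 × 10⁻⁴)(+0.4)+(8 × 10⁻⁴)(+0.22) = 1.4 × 10⁻⁴ → stable
  166–213 m: −αΔT+βΔS = −(1 × 10⁻⁴)(+9.3)+(8 × 10⁻⁴)(-0.37) = -1.2 × 10⁻³ → UNSTABLE
  213–250 m: −αΔT+βΔS = −(1 × 10⁻⁴)(-3.8)+(8 × 10⁻⁴)(+0.29) = 6.1 × 10⁻⁴ → stable
The 166–213 m interval has Δρ < 0: lighter water underlies denser water.

166–213 m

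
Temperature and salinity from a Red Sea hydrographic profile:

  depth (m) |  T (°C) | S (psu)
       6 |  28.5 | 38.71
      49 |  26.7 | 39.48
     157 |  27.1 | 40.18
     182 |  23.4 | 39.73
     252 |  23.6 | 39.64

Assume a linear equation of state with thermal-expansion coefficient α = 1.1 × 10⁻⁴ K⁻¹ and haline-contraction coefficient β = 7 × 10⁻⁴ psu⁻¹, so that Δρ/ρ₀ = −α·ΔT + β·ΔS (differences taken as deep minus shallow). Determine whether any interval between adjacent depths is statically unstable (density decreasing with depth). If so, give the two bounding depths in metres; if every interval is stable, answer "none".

Evaluate Δρ/ρ₀ = −αΔT + βΔS across each adjacent pair:
  6–49 m: −αΔT+βΔS = −(1.1 × 10⁻⁴)(-1.8)+(7 × 10⁻⁴)(+0.77) = 7.4 × 10⁻⁴ → stable
  49–157 m: −αΔT+βΔS = −(1.1 × 10⁻⁴)(+0.4)+(7 × 10⁻⁴)(+0.70) = 4.5 × 10⁻⁴ → stable
  157–182 m: −αΔT+βΔS = −(1.1 × 10⁻⁴)(-3.7)+(7 × 10⁻⁴)(-0.45) = 9.2 × 10⁻⁵ → stable
  182–252 m: −αΔT+βΔS = −(1.1 × 10⁻⁴)(+0.2)+(7 × 10⁻⁴)(-0.09) = -8.5 × 10⁻⁵ → UNSTABLE
The 182–252 m interval has Δρ < 0: lighter water underlies denser water.

182–252 m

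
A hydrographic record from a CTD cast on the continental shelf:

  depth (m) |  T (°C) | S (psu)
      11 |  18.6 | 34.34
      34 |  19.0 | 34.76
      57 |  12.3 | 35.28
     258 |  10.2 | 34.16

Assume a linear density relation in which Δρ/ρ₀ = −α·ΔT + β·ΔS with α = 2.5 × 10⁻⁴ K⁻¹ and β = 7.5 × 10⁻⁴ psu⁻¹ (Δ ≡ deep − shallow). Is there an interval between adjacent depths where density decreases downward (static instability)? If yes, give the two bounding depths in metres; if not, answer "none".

57–258 m

Evaluate Δρ/ρ₀ = −αΔT + βΔS across each adjacent pair:
  11–34 m: −αΔT+βΔS = −(2.5 × 10⁻⁴)(+0.4)+(7.5 × 10⁻⁴)(+0.42) = 2.2 × 10⁻⁴ → stable
  34–57 m: −αΔT+βΔS = −(2.5 × 10⁻⁴)(-6.7)+(7.5 × 10⁻⁴)(+0.52) = 2.1 × 10⁻³ → stable
  57–258 m: −αΔT+βΔS = −(2.5 × 10⁻⁴)(-2.1)+(7.5 × 10⁻⁴)(-1.12) = -3.2 × 10⁻⁴ → UNSTABLE
The 57–258 m interval has Δρ < 0: lighter water underlies denser water.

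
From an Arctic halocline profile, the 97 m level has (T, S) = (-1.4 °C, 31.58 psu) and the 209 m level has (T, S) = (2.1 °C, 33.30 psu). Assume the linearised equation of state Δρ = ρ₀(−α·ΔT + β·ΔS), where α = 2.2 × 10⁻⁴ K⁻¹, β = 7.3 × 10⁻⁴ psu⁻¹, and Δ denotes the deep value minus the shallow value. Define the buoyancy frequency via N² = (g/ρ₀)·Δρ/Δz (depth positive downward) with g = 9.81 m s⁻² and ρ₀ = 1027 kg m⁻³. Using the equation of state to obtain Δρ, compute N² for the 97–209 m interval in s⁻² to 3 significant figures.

4.25 × 10⁻⁵ s⁻²

ΔT = +3.5 K, ΔS = +1.72 psu (deep − shallow).
Δρ/ρ₀ = −αΔT + βΔS = -7.70 × 10⁻⁴ + 1.2556 × 10⁻³ = 4.856 × 10⁻⁴, so Δρ ≈ 0.4987 kg m⁻³.
N² = (g/ρ₀)·Δρ/Δz = g·(Δρ/ρ₀)/Δz = 9.81 × 4.856 × 10⁻⁴ / 112 = 4.2533 × 10⁻⁵ s⁻² ≈ 4.25 × 10⁻⁵ s⁻².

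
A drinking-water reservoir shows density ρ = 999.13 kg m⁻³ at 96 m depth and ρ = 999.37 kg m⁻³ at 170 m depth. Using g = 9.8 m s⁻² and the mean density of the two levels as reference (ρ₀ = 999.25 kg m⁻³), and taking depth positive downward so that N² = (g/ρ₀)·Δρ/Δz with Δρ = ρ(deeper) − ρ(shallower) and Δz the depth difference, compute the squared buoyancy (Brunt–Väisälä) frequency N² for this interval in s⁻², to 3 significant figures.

Δρ = 999.37 − 999.13 = 0.24 kg m⁻³ over Δz = 170 − 96 = 74 m.
N² = (9.8/999.25) × (0.24/74) = 3.1808 × 10⁻⁵ s⁻² ≈ 3.18 × 10⁻⁵ s⁻².

3.18 × 10⁻⁵ s⁻²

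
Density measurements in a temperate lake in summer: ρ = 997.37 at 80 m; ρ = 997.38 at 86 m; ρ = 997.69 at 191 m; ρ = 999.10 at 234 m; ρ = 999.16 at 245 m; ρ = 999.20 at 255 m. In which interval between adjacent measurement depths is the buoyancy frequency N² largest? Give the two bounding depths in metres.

Compute the density gradient over each adjacent pair:
  80–86 m: Δρ/Δz = 0.01/6 = 1.7 × 10⁻³ kg m⁻⁴
  86–191 m: Δρ/Δz = 0.31/105 = 3.0 × 10⁻³ kg m⁻⁴
  191–234 m: Δρ/Δz = 1.41/43 = 0.033 kg m⁻⁴
  234–245 m: Δρ/Δz = 0.06/11 = 5.5 × 10⁻³ kg m⁻⁴
  245–255 m: Δρ/Δz = 0.04/10 = 4.0 × 10⁻³ kg m⁻⁴
The largest gradient is in the 191–234 m interval — the pycnocline.

191–234 m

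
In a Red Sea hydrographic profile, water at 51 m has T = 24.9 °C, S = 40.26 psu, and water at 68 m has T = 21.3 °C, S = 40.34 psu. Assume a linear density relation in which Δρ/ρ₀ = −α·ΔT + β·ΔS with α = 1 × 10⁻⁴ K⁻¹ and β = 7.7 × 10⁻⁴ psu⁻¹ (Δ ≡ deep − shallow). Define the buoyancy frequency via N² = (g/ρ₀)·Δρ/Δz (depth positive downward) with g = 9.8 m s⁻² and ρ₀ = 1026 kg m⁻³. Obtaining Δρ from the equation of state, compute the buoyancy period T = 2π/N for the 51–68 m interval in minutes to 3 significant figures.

ΔT = -3.6 K, ΔS = +0.08 psu (deep − shallow).
Δρ/ρ₀ = −αΔT + βΔS = 3.60 × 10⁻⁴ + 6.16 × 10⁻⁵ = 4.216 × 10⁻⁴, so Δρ ≈ 0.4326 kg m⁻³.
N² = (g/ρ₀)·Δρ/Δz = g·(Δρ/ρ₀)/Δz = 9.8 × 4.216 × 10⁻⁴ / 17 = 2.4304 × 10⁻⁴ s⁻².
N = √(2.4304 × 10⁻⁴) = 0.015590 rad s⁻¹ → T = 2π/N = 403.03 s = 6.7172 min ≈ 6.72 min.

6.72 min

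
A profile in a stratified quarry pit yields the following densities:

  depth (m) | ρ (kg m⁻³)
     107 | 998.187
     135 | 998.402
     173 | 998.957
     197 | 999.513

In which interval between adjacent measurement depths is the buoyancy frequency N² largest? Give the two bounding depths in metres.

Compute the density gradient over each adjacent pair:
  107–135 m: Δρ/Δz = 0.215/28 = 7.7 × 10⁻³ kg m⁻⁴
  135–173 m: Δρ/Δz = 0.555/38 = 0.015 kg m⁻⁴
  173–197 m: Δρ/Δz = 0.556/24 = 0.023 kg m⁻⁴
The largest gradient is in the 173–197 m interval — the pycnocline.

173–197 m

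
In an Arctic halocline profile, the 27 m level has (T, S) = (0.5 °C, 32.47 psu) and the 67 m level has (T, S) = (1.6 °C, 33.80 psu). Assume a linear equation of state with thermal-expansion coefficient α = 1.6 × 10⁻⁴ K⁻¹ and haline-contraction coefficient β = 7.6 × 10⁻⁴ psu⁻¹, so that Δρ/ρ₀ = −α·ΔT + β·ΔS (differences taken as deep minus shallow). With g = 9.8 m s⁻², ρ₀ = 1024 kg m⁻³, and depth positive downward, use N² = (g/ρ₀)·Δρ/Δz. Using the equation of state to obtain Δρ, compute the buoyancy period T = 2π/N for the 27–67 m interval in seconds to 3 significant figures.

439 s

ΔT = +1.1 K, ΔS = +1.33 psu (deep − shallow).
Δρ/ρ₀ = −αΔT + βΔS = -1.76 × 10⁻⁴ + 1.0108 × 10⁻³ = 8.348 × 10⁻⁴, so Δρ ≈ 0.8548 kg m⁻³.
N² = (g/ρ₀)·Δρ/Δz = g·(Δρ/ρ₀)/Δz = 9.8 × 8.348 × 10⁻⁴ / 40 = 2.0453 × 10⁻⁴ s⁻².
N = √(2.0453 × 10⁻⁴) = 0.014301 rad s⁻¹ → T = 2π/N = 439.35 s ≈ 439 s.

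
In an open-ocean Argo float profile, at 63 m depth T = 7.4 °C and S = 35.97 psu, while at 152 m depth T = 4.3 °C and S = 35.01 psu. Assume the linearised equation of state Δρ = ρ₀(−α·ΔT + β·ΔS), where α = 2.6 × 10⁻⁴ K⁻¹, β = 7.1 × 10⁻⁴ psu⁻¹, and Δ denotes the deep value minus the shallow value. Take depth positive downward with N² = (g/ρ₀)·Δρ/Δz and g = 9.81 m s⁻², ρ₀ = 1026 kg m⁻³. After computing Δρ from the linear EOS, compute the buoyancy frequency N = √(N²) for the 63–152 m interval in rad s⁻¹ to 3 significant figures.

ΔT = -3.1 K, ΔS = -0.96 psu (deep − shallow).
Δρ/ρ₀ = −αΔT + βΔS = 8.06 × 10⁻⁴ − 6.816 × 10⁻⁴ = 1.244 × 10⁻⁴, so Δρ ≈ 0.1276 kg m⁻³.
N² = (g/ρ₀)·Δρ/Δz = g·(Δρ/ρ₀)/Δz = 9.81 × 1.244 × 10⁻⁴ / 89 = 1.3712 × 10⁻⁵ s⁻².
N = √(1.3712 × 10⁻⁵) = 3.7030 × 10⁻³ rad s⁻¹ ≈ 3.70 × 10⁻³ rad s⁻¹.

3.70 × 10⁻³ rad s⁻¹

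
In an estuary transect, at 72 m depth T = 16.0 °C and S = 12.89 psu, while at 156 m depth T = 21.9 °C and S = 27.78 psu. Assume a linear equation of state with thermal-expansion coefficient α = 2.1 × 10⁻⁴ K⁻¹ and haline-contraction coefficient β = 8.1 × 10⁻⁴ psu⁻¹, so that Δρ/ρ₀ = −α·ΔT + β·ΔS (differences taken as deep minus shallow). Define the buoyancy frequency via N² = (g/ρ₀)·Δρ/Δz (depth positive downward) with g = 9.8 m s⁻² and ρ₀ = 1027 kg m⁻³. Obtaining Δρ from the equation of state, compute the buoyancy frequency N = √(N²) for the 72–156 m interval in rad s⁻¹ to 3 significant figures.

ΔT = +5.9 K, ΔS = +14.89 psu (deep − shallow).
Δρ/ρ₀ = −αΔT + βΔS = -1.239 × 10⁻³ + 0.0120609 = 0.0108219, so Δρ ≈ 11.11 kg m⁻³.
N² = (g/ρ₀)·Δρ/Δz = g·(Δρ/ρ₀)/Δz = 9.8 × 0.0108219 / 84 = 1.2626 × 10⁻³ s⁻².
N = √(1.2626 × 10⁻³) = 0.035533 rad s⁻¹ ≈ 0.0355 rad s⁻¹.

0.0355 rad s⁻¹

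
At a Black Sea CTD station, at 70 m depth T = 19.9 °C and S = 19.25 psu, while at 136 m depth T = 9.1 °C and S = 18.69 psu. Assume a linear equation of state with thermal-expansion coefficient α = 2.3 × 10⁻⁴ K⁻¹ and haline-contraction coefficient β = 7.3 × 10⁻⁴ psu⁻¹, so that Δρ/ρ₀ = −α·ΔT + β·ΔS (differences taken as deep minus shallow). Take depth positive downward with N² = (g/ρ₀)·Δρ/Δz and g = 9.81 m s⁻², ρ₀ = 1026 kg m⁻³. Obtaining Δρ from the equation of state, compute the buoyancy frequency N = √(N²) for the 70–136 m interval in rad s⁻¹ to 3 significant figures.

ΔT = -10.8 K, ΔS = -0.56 psu (deep − shallow).
Δρ/ρ₀ = −αΔT + βΔS = 2.484 × 10⁻³ − 4.088 × 10⁻⁴ = 2.0752 × 10⁻³, so Δρ ≈ 2.129 kg m⁻³.
N² = (g/ρ₀)·Δρ/Δz = g·(Δρ/ρ₀)/Δz = 9.81 × 2.0752 × 10⁻³ / 66 = 3.0845 × 10⁻⁴ s⁻².
N = √(3.0845 × 10⁻⁴) = 0.017563 rad s⁻¹ ≈ 0.0176 rad s⁻¹.

0.0176 rad s⁻¹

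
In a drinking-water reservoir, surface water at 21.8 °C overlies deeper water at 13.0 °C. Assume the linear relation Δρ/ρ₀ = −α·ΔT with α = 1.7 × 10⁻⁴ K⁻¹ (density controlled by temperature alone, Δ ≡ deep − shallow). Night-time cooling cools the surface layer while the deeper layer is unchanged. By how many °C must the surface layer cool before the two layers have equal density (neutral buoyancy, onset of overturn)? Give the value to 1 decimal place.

With temperature the only control, equal density requires T_surf′ = T_deep.
T_surf′ = 13.0 °C.
Cooling required: 21.8 − 13.0 = 8.8 °C.

8.8 °C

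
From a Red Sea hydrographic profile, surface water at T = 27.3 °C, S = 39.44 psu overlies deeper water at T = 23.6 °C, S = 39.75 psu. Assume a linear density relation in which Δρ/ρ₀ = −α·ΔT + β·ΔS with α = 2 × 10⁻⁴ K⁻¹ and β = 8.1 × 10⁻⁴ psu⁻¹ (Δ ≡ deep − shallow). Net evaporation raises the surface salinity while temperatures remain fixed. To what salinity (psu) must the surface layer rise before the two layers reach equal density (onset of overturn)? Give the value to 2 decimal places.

40.66 psu

Neutral buoyancy requires −α(T_deep − T_surf) + β(S_deep − S_surf′) = 0.
S_surf′ = S_deep − (α/β)·ΔT = 39.75 − (2 × 10⁻⁴/8.1 × 10⁻⁴)·(-3.7) = 40.6636 psu.
Increase required: 40.6636 − 39.44 = 1.2236 psu.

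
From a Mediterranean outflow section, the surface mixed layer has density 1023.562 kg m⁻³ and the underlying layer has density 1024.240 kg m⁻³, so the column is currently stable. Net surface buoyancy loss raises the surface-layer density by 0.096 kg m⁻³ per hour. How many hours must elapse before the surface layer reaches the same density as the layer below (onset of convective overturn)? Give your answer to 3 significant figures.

Density deficit of the surface layer: 1024.240 − 1023.562 = 0.678 kg m⁻³.
Required change = 0.678 / 0.096 = 7.06 hours.

7.06 hours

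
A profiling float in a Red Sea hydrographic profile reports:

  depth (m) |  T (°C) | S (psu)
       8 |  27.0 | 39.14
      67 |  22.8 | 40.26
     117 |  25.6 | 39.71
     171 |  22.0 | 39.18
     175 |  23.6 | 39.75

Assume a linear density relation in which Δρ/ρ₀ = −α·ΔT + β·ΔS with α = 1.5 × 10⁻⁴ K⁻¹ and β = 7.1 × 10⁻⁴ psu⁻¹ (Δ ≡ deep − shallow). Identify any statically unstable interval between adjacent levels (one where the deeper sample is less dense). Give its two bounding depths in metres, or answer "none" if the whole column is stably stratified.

67–117 m

Evaluate Δρ/ρ₀ = −αΔT + βΔS across each adjacent pair:
  8–67 m: −αΔT+βΔS = −(1.5 × 10⁻⁴)(-4.2)+(7.1 × 10⁻⁴)(+1.12) = 1.4 × 10⁻³ → stable
  67–117 m: −αΔT+βΔS = −(1.5 × 10⁻⁴)(+2.8)+(7.1 × 10⁻⁴)(-0.55) = -8.1 × 10⁻⁴ → UNSTABLE
  117–171 m: −αΔT+βΔS = −(1.5 × 10⁻⁴)(-3.6)+(7.1 × 10⁻⁴)(-0.53) = 1.6 × 10⁻⁴ → stable
  171–175 m: −αΔT+βΔS = −(1.5 × 10⁻⁴)(+1.6)+(7.1 × 10⁻⁴)(+0.57) = 1.6 × 10⁻⁴ → stable
The 67–117 m interval has Δρ < 0: lighter water underlies denser water.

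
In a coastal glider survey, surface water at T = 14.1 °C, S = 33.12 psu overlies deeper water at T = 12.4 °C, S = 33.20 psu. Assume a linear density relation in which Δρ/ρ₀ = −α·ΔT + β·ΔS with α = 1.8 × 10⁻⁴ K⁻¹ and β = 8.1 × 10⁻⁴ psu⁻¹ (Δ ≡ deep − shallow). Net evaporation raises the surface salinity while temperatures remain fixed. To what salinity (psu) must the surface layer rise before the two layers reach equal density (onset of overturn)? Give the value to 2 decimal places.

33.58 psu

Neutral buoyancy requires −α(T_deep − T_surf) + β(S_deep − S_surf′) = 0.
S_surf′ = S_deep − (α/β)·ΔT = 33.20 − (1.8 × 10⁻⁴/8.1 × 10⁻⁴)·(-1.7) = 33.5778 psu.
Increase required: 33.5778 − 33.12 = 0.4578 psu.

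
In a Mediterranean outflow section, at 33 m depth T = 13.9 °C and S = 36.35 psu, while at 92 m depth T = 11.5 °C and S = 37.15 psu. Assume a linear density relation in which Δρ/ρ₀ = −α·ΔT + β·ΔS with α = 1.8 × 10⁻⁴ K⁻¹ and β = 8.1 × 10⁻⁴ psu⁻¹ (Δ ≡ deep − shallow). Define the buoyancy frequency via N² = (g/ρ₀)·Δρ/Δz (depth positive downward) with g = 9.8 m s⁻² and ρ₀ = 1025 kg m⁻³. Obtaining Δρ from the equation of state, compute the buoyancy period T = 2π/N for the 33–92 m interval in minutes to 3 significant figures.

ΔT = -2.4 K, ΔS = +0.80 psu (deep − shallow).
Δρ/ρ₀ = −αΔT + βΔS = 4.32 × 10⁻⁴ + 6.48 × 10⁻⁴ = 1.08 × 10⁻³, so Δρ ≈ 1.107 kg m⁻³.
N² = (g/ρ₀)·Δρ/Δz = g·(Δρ/ρ₀)/Δz = 9.8 × 1.08 × 10⁻³ / 59 = 1.7939 × 10⁻⁴ s⁻².
N = √(1.7939 × 10⁻⁴) = 0.013394 rad s⁻¹ → T = 2π/N = 469.10 s = 7.8183 min ≈ 7.82 min.

7.82 min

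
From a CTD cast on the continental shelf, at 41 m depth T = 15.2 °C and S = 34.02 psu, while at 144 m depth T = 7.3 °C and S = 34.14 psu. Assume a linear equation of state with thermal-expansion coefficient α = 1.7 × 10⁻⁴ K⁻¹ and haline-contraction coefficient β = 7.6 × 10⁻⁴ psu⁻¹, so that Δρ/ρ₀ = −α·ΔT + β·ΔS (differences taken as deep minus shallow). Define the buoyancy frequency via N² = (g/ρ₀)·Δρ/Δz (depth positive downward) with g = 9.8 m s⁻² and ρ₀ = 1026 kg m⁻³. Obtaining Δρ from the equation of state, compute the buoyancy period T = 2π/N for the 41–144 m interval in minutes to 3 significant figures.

8.96 min

ΔT = -7.9 K, ΔS = +0.12 psu (deep − shallow).
Δρ/ρ₀ = −αΔT + βΔS = 1.343 × 10⁻³ + 9.12 × 10⁻⁵ = 1.4342 × 10⁻³, so Δρ ≈ 1.471 kg m⁻³.
N² = (g/ρ₀)·Δρ/Δz = g·(Δρ/ρ₀)/Δz = 9.8 × 1.4342 × 10⁻³ / 103 = 1.3646 × 10⁻⁴ s⁻².
N = √(1.3646 × 10⁻⁴) = 0.011682 rad s⁻¹ → T = 2π/N = 537.85 s = 8.9642 min ≈ 8.96 min.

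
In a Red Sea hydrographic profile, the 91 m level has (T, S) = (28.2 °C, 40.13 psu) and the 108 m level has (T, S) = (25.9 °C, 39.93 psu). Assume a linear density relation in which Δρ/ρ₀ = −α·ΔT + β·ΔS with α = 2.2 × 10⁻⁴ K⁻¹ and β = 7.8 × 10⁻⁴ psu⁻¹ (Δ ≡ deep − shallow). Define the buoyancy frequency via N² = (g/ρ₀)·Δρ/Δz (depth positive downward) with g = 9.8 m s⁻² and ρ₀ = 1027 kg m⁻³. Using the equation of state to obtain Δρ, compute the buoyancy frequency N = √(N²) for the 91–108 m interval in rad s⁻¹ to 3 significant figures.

0.0142 rad s⁻¹

ΔT = -2.3 K, ΔS = -0.20 psu (deep − shallow).
Δρ/ρ₀ = −αΔT + βΔS = 5.06 × 10⁻⁴ − 1.56 × 10⁻⁴ = 3.50 × 10⁻⁴, so Δρ ≈ 0.3594 kg m⁻³.
N² = (g/ρ₀)·Δρ/Δz = g·(Δρ/ρ₀)/Δz = 9.8 × 3.50 × 10⁻⁴ / 17 = 2.0176 × 10⁻⁴ s⁻².
N = √(2.0176 × 10⁻⁴) = 0.014204 rad s⁻¹ ≈ 0.0142 rad s⁻¹.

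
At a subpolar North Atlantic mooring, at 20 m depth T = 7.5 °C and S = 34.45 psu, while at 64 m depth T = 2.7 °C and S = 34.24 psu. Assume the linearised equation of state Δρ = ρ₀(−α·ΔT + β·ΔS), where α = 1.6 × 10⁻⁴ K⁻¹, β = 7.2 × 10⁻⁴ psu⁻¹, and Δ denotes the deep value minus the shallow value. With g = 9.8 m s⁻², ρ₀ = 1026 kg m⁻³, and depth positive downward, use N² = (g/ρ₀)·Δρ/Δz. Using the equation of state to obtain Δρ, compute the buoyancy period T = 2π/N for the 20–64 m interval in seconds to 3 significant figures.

536 s

ΔT = -4.8 K, ΔS = -0.21 psu (deep − shallow).
Δρ/ρ₀ = −αΔT + βΔS = 7.68 × 10⁻⁴ − 1.512 × 10⁻⁴ = 6.168 × 10⁻⁴, so Δρ ≈ 0.6328 kg m⁻³.
N² = (g/ρ₀)·Δρ/Δz = g·(Δρ/ρ₀)/Δz = 9.8 × 6.168 × 10⁻⁴ / 44 = 1.3738 × 10⁻⁴ s⁻².
N = √(1.3738 × 10⁻⁴) = 0.011721 rad s⁻¹ → T = 2π/N = 536.06 s ≈ 536 s.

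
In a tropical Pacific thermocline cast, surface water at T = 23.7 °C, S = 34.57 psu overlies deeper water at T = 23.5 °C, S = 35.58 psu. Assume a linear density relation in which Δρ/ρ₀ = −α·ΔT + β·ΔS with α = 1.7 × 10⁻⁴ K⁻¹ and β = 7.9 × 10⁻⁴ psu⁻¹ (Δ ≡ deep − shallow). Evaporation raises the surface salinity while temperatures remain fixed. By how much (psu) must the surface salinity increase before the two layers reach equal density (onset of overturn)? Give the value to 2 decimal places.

Neutral buoyancy requires −α(T_deep − T_surf) + β(S_deep − S_surf′) = 0.
S_surf′ = S_deep − (α/β)·ΔT = 35.58 − (1.7 × 10⁻⁴/7.9 × 10⁻⁴)·(-0.2) = 35.6230 psu.
Increase required: 35.6230 − 34.57 = 1.0530 psu.

1.05 psu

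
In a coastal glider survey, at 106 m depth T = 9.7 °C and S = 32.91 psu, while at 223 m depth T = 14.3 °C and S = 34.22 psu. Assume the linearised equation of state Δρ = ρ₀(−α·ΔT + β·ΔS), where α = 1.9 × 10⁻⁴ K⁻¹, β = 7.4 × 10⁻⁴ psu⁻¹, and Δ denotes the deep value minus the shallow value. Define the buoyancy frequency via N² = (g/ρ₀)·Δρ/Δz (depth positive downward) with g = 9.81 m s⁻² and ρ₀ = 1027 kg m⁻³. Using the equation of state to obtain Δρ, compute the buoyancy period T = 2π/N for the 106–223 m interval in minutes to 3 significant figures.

37.0 min

ΔT = +4.6 K, ΔS = +1.31 psu (deep − shallow).
Δρ/ρ₀ = −αΔT + βΔS = -8.74 × 10⁻⁴ + 9.694 × 10⁻⁴ = 9.54 × 10⁻⁵, so Δρ ≈ 0.09798 kg m⁻³.
N² = (g/ρ₀)·Δρ/Δz = g·(Δρ/ρ₀)/Δz = 9.81 × 9.54 × 10⁻⁵ / 117 = 7.9989 × 10⁻⁶ s⁻².
N = √(7.9989 × 10⁻⁶) = 2.8282 × 10⁻³ rad s⁻¹ → T = 2π/N = 2.2216 × 10³ s = 37.027 min ≈ 37.0 min.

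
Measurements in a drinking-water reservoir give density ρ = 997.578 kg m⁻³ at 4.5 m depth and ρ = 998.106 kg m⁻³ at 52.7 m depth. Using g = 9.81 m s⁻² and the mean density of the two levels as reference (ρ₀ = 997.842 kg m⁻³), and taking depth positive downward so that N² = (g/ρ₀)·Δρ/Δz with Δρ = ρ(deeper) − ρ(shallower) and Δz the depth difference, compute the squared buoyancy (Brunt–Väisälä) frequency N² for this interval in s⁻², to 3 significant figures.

Δρ = 998.106 − 997.578 = 0.528 kg m⁻³ over Δz = 52.7 − 4.5 = 48.2 m.
N² = (9.81/997.842) × (0.528/48.2) = 1.0769 × 10⁻⁴ s⁻² ≈ 1.08 × 10⁻⁴ s⁻².

1.08 × 10⁻⁴ s⁻²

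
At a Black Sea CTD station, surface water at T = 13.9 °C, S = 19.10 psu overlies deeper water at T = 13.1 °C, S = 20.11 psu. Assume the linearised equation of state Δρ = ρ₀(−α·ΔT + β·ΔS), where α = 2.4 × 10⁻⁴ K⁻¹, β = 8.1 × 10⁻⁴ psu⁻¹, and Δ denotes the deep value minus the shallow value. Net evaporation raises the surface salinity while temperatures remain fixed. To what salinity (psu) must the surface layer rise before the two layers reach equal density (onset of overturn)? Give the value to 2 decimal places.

20.35 psu

Neutral buoyancy requires −α(T_deep − T_surf) + β(S_deep − S_surf′) = 0.
S_surf′ = S_deep − (α/β)·ΔT = 20.11 − (2.4 × 10⁻⁴/8.1 × 10⁻⁴)·(-0.8) = 20.3470 psu.
Increase required: 20.3470 − 19.10 = 1.2470 psu.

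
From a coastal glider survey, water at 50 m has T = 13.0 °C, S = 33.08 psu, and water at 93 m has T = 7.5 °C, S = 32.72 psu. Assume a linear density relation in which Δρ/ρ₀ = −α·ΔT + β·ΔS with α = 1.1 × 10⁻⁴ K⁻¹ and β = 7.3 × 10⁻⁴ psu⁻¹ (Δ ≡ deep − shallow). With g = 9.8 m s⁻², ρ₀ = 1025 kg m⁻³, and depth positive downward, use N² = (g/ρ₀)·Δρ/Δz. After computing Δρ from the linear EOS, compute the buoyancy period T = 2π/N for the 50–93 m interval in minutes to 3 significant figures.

11.9 min

ΔT = -5.5 K, ΔS = -0.36 psu (deep − shallow).
Δρ/ρ₀ = −αΔT + βΔS = 6.05 × 10⁻⁴ − 2.628 × 10⁻⁴ = 3.422 × 10⁻⁴, so Δρ ≈ 0.3508 kg m⁻³.
N² = (g/ρ₀)·Δρ/Δz = g·(Δρ/ρ₀)/Δz = 9.8 × 3.422 × 10⁻⁴ / 43 = 7.7990 × 10⁻⁵ s⁻².
N = √(7.7990 × 10⁻⁵) = 8.8312 × 10⁻³ rad s⁻¹ → T = 2π/N = 711.48 s = 11.858 min ≈ 11.9 min.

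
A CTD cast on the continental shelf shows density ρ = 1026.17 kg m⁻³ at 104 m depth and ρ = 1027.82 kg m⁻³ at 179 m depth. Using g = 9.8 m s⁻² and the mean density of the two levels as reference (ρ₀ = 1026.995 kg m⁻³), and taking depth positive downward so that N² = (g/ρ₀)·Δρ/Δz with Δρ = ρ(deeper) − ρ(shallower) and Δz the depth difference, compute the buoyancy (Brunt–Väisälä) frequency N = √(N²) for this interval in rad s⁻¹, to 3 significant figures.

0.0145 rad s⁻¹

Δρ = 1027.82 − 1026.17 = 1.65 kg m⁻³ over Δz = 179 − 104 = 75 m.
N² = (9.8/1026.995) × (1.65/75) = 2.0993 × 10⁻⁴ s⁻².
N = √(2.0993 × 10⁻⁴) = 0.014489 rad s⁻¹ ≈ 0.0145 rad s⁻¹.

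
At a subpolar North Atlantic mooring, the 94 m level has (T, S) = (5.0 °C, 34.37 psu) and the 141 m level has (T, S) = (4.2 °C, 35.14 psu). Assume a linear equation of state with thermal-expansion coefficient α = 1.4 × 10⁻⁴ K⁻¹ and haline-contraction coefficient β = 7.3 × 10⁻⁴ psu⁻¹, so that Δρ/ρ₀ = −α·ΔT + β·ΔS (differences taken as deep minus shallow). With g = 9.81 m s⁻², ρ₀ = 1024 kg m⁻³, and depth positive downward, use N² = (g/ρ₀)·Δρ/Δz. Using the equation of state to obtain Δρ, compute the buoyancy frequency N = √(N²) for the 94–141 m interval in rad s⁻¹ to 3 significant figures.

ΔT = -0.8 K, ΔS = +0.77 psu (deep − shallow).
Δρ/ρ₀ = −αΔT + βΔS = 1.12 × 10⁻⁴ + 5.621 × 10⁻⁴ = 6.741 × 10⁻⁴, so Δρ ≈ 0.6903 kg m⁻³.
N² = (g/ρ₀)·Δρ/Δz = g·(Δρ/ρ₀)/Δz = 9.81 × 6.741 × 10⁻⁴ / 47 = 1.4070 × 10⁻⁴ s⁻².
N = √(1.4070 × 10⁻⁴) = 0.011862 rad s⁻¹ ≈ 0.0119 rad s⁻¹.

0.0119 rad s⁻¹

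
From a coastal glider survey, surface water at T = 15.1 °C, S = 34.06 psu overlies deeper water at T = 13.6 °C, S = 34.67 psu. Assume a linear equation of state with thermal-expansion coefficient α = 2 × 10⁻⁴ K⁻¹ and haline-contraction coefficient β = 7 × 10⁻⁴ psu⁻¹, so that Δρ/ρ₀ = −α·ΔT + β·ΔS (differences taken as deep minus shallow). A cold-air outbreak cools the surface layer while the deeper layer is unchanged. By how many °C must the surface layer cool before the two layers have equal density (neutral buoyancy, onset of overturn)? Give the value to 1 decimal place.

3.6 °C

Neutral buoyancy requires Δρ = 0, i.e. −α(T_deep − T_surf′) + β(S_deep − S_surf) = 0.
T_surf′ = T_deep − (β/α)·ΔS = 13.6 − (7 × 10⁻⁴/2 × 10⁻⁴)·(+0.61) = 11.465 °C.
Cooling required: 15.1 − (11.465) = 3.635 °C.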